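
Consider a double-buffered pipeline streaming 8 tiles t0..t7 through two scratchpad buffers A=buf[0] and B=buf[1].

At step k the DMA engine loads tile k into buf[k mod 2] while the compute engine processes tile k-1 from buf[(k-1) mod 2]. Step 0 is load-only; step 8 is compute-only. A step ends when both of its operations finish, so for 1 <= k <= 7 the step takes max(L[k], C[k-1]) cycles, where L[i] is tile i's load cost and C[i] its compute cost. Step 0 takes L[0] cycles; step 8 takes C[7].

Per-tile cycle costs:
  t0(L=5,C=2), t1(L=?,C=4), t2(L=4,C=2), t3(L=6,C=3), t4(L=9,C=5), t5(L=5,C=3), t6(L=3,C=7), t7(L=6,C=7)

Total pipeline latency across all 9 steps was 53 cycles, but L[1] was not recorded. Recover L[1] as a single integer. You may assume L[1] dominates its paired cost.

L[1] = 7

step 0 → dur = L[0]=5 = 5
step 1 → dur = max(L[1]=?, C[0]=2) = L[1]  (unknown; binding)
step 2 → dur = max(L[2]=4, C[1]=4) = 4
step 3 → dur = max(L[3]=6, C[2]=2) = 6
step 4 → dur = max(L[4]=9, C[3]=3) = 9
step 5 → dur = max(L[5]=5, C[4]=5) = 5
step 6 → dur = max(L[6]=3, C[5]=3) = 3
step 7 → dur = max(L[7]=6, C[6]=7) = 7
step 8 → dur = C[7]=7 = 7
sum of known step durations = 46
dur[1] = total - known = 53 - 46 = 7
L[1] is the binding max in step 1, so L[1] = dur[1] = 7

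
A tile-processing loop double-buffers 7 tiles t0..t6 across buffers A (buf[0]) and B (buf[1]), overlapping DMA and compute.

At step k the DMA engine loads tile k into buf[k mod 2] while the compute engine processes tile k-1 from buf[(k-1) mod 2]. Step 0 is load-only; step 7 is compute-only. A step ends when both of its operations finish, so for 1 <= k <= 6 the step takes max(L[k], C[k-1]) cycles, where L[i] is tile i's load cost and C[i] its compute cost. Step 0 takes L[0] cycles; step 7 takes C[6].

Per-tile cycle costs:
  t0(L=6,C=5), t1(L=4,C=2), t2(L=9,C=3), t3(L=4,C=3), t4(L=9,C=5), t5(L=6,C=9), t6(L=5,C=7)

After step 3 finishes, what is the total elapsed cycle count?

[0] DMA t0→A (6c) ∥ CU idle ⇒ 6c, clock 6
[1] DMA t1→B (4c) ∥ CU A:t0 (5c) ⇒ 5c, clock 11
[2] DMA t2→A (9c) ∥ CU B:t1 (2c) ⇒ 9c, clock 20
[3] DMA t3→B (4c) ∥ CU A:t2 (3c) ⇒ 4c, clock 24
[4] DMA t4→A (9c) ∥ CU B:t3 (3c) ⇒ 9c, clock 33
[5] DMA t5→B (6c) ∥ CU A:t4 (5c) ⇒ 6c, clock 39
[6] DMA t6→A (5c) ∥ CU B:t5 (9c) ⇒ 9c, clock 48
[7] DMA idle ∥ CU A:t6 (7c) ⇒ 7c, clock 55

end_cycle[3] = 24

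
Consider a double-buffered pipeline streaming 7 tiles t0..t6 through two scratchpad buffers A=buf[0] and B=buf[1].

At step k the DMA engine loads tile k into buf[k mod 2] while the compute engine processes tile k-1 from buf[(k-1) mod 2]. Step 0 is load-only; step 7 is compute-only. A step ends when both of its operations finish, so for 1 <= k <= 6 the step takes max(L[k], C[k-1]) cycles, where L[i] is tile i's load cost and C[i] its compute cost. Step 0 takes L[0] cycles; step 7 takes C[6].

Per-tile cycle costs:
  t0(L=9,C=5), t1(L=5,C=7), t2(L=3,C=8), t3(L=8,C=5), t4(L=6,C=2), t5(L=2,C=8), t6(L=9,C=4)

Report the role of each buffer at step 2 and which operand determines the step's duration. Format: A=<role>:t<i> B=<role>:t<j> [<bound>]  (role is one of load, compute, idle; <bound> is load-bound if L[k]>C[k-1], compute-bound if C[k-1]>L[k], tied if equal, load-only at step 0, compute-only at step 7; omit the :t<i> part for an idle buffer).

step 2: A=load:t2 B=compute:t1 [compute-bound]

[0] DMA t0→A (9c) ∥ CU idle ⇒ 9c, clock 9
[1] DMA t1→B (5c) ∥ CU A:t0 (5c) ⇒ 5c, clock 14
[2] DMA t2→A (3c) ∥ CU B:t1 (7c) ⇒ 7c, clock 21
[3] DMA t3→B (8c) ∥ CU A:t2 (8c) ⇒ 8c, clock 29
[4] DMA t4→A (6c) ∥ CU B:t3 (5c) ⇒ 6c, clock 35
[5] DMA t5→B (2c) ∥ CU A:t4 (2c) ⇒ 2c, clock 37
[6] DMA t6→A (9c) ∥ CU B:t5 (8c) ⇒ 9c, clock 46
[7] DMA idle ∥ CU A:t6 (4c) ⇒ 4c, clock 50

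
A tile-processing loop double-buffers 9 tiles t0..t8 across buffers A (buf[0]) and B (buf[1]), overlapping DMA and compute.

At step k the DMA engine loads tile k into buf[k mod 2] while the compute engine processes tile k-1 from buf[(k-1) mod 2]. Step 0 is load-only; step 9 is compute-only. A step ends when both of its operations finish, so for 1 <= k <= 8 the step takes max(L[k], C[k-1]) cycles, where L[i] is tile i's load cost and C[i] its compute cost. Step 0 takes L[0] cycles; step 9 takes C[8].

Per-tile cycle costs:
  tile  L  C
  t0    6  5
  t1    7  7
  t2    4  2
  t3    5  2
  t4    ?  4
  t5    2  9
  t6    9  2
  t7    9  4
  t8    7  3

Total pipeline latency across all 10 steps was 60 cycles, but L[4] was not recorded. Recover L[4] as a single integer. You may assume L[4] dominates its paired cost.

L[4] = 3

step 0: dur = L[0]=6 = 6
step 1: dur = max(L[1]=7, C[0]=5) = 7
step 2: dur = max(L[2]=4, C[1]=7) = 7
step 3: dur = max(L[3]=5, C[2]=2) = 5
step 4: dur = max(L[4]=?, C[3]=2) = L[4]  (unknown; binding)
step 5: dur = max(L[5]=2, C[4]=4) = 4
step 6: dur = max(L[6]=9, C[5]=9) = 9
step 7: dur = max(L[7]=9, C[6]=2) = 9
step 8: dur = max(L[8]=7, C[7]=4) = 7
step 9: dur = C[8]=3 = 3
sum of known step durations = 57
dur[4] = total - known = 60 - 57 = 3
L[4] is the binding max in step 4, so L[4] = dur[4] = 3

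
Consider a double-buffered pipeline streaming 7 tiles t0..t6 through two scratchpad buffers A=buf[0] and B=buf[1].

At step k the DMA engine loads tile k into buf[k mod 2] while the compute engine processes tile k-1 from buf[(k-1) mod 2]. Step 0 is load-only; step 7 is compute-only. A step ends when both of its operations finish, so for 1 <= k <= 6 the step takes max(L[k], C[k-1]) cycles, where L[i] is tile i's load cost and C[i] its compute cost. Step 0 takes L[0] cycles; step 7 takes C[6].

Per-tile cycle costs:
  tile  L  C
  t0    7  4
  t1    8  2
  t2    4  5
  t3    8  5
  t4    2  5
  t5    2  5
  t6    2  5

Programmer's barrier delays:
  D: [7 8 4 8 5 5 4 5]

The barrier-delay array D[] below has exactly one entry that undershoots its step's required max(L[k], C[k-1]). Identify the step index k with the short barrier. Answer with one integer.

hazard at step 6

[0] required=L[0]=7=7 vs D=7 ok
[1] required=max(L[1]=8,C[0]=4)=8 vs D=8 ok
[2] required=max(L[2]=4,C[1]=2)=4 vs D=4 ok
[3] required=max(L[3]=8,C[2]=5)=8 vs D=8 ok
[4] required=max(L[4]=2,C[3]=5)=5 vs D=5 ok
[5] required=max(L[5]=2,C[4]=5)=5 vs D=5 ok
[6] required=max(L[6]=2,C[5]=5)=5 vs D=4 SHORT
[7] required=C[6]=5=5 vs D=5 ok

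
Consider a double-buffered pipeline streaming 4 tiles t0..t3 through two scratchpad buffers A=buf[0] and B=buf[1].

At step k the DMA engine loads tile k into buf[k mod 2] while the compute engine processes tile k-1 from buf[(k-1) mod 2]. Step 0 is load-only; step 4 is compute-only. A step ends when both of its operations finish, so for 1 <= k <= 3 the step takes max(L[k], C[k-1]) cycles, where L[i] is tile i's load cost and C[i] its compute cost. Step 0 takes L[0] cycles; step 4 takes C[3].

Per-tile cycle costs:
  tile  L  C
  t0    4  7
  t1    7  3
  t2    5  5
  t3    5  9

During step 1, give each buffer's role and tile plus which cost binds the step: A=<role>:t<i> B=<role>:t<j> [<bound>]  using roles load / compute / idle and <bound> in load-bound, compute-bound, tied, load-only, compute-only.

step 0: L[0]=4 → dur=4, Σ=4 | A=load:t0 B=idle [load-only]
step 1: L[1]=7 C[0]=7 → dur=7, Σ=11 | A=compute:t0 B=load:t1 [tied]
step 2: L[2]=5 C[1]=3 → dur=5, Σ=16 | A=load:t2 B=compute:t1 [load-bound]
step 3: L[3]=5 C[2]=5 → dur=5, Σ=21 | A=compute:t2 B=load:t3 [tied]
step 4: C[3]=9 → dur=9, Σ=30 | A=idle B=compute:t3 [compute-only]

step 1: A=compute:t0 B=load:t1 [tied]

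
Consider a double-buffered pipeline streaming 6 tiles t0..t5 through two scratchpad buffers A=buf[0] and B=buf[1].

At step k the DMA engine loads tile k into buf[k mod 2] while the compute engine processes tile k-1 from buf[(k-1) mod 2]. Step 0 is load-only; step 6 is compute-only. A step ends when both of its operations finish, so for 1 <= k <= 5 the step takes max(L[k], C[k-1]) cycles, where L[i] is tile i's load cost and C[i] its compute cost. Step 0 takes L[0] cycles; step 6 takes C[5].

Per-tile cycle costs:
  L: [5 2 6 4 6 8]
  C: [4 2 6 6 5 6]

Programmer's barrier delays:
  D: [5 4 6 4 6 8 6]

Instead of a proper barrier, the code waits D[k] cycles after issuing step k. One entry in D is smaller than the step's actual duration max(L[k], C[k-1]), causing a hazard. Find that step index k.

hazard at step 3

step 0: need L[0]=5 = 5; D[0]=5 ok
step 1: need max(L[1]=2,C[0]=4) = 4; D[1]=4 ok
step 2: need max(L[2]=6,C[1]=2) = 6; D[2]=6 ok
step 3: need max(L[3]=4,C[2]=6) = 6; D[3]=4 SHORT
step 4: need max(L[4]=6,C[3]=6) = 6; D[4]=6 ok
step 5: need max(L[5]=8,C[4]=5) = 8; D[5]=8 ok
step 6: need C[5]=6 = 6; D[6]=6 ok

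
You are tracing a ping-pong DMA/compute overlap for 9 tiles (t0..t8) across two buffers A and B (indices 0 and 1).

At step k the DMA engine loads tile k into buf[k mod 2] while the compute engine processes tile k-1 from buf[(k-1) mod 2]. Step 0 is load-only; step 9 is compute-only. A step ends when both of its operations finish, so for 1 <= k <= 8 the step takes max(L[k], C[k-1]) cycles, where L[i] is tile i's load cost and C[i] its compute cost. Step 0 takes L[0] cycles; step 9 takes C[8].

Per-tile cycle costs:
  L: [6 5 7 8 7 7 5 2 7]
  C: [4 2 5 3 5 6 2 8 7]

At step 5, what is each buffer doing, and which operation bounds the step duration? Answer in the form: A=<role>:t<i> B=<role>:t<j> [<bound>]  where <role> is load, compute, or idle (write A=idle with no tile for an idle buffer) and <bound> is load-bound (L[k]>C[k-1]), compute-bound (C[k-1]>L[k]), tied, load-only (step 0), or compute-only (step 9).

[0] DMA t0→A (6c) ∥ CU idle ⇒ 6c, clock 6
[1] DMA t1→B (5c) ∥ CU A:t0 (4c) ⇒ 5c, clock 11
[2] DMA t2→A (7c) ∥ CU B:t1 (2c) ⇒ 7c, clock 18
[3] DMA t3→B (8c) ∥ CU A:t2 (5c) ⇒ 8c, clock 26
[4] DMA t4→A (7c) ∥ CU B:t3 (3c) ⇒ 7c, clock 33
[5] DMA t5→B (7c) ∥ CU A:t4 (5c) ⇒ 7c, clock 40
[6] DMA t6→A (5c) ∥ CU B:t5 (6c) ⇒ 6c, clock 46
[7] DMA t7→B (2c) ∥ CU A:t6 (2c) ⇒ 2c, clock 48
[8] DMA t8→A (7c) ∥ CU B:t7 (8c) ⇒ 8c, clock 56
[9] DMA idle ∥ CU A:t8 (7c) ⇒ 7c, clock 63

step 5: A=compute:t4 B=load:t5 [load-bound]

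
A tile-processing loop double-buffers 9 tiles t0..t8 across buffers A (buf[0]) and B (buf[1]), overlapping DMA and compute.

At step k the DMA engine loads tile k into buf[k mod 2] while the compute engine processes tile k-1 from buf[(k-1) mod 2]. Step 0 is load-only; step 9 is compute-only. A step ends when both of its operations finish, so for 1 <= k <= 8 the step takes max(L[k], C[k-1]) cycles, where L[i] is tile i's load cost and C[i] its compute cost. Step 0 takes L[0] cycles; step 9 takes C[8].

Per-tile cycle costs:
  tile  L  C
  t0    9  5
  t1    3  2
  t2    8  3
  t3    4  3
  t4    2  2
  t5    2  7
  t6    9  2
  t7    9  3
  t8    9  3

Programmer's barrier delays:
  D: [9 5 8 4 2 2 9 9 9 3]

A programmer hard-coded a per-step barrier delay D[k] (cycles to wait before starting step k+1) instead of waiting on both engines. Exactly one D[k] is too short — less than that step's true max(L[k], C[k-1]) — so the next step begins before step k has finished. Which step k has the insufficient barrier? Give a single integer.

hazard at step 4

[0] required=L[0]=9=9 vs D=9 ok
[1] required=max(L[1]=3,C[0]=5)=5 vs D=5 ok
[2] required=max(L[2]=8,C[1]=2)=8 vs D=8 ok
[3] required=max(L[3]=4,C[2]=3)=4 vs D=4 ok
[4] required=max(L[4]=2,C[3]=3)=3 vs D=2 SHORT
[5] required=max(L[5]=2,C[4]=2)=2 vs D=2 ok
[6] required=max(L[6]=9,C[5]=7)=9 vs D=9 ok
[7] required=max(L[7]=9,C[6]=2)=9 vs D=9 ok
[8] required=max(L[8]=9,C[7]=3)=9 vs D=9 ok
[9] required=C[8]=3=3 vs D=3 ok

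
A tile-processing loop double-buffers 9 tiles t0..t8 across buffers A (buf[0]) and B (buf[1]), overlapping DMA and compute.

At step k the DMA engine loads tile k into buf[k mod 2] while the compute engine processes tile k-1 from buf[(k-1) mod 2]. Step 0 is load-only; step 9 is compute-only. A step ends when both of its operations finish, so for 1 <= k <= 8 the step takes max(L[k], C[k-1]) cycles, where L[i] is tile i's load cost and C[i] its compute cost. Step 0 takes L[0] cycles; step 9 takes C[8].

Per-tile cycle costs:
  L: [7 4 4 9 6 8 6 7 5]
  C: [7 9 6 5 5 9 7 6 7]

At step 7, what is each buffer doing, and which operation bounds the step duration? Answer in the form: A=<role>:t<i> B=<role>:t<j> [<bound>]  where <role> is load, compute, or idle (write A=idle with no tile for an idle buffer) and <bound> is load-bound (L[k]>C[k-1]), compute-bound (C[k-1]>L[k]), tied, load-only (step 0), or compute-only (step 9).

step 7: A=compute:t6 B=load:t7 [tied]

step 0: L[0]=7 → dur=7, Σ=7 | A=load:t0 B=idle [load-only]
step 1: L[1]=4 C[0]=7 → dur=7, Σ=14 | A=compute:t0 B=load:t1 [compute-bound]
step 2: L[2]=4 C[1]=9 → dur=9, Σ=23 | A=load:t2 B=compute:t1 [compute-bound]
step 3: L[3]=9 C[2]=6 → dur=9, Σ=32 | A=compute:t2 B=load:t3 [load-bound]
step 4: L[4]=6 C[3]=5 → dur=6, Σ=38 | A=load:t4 B=compute:t3 [load-bound]
step 5: L[5]=8 C[4]=5 → dur=8, Σ=46 | A=compute:t4 B=load:t5 [load-bound]
step 6: L[6]=6 C[5]=9 → dur=9, Σ=55 | A=load:t6 B=compute:t5 [compute-bound]
step 7: L[7]=7 C[6]=7 → dur=7, Σ=62 | A=compute:t6 B=load:t7 [tied]
step 8: L[8]=5 C[7]=6 → dur=6, Σ=68 | A=load:t8 B=compute:t7 [compute-bound]
step 9: C[8]=7 → dur=7, Σ=75 | A=compute:t8 B=idle [compute-only]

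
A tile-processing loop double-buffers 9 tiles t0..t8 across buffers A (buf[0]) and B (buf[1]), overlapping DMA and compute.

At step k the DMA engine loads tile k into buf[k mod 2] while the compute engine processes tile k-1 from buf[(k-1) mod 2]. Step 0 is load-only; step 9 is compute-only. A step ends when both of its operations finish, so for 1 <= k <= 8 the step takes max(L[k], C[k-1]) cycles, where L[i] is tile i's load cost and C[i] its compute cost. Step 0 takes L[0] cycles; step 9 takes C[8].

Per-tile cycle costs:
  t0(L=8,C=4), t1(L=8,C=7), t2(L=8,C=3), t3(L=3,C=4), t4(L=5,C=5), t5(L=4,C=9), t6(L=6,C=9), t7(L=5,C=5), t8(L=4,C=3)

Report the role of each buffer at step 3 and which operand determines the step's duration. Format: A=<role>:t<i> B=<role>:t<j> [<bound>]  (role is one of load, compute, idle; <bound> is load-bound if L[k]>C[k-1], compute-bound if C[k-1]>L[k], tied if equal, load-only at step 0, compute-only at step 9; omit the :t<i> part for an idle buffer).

[0] DMA t0→A (8c) ∥ CU idle ⇒ 8c, clock 8
[1] DMA t1→B (8c) ∥ CU A:t0 (4c) ⇒ 8c, clock 16
[2] DMA t2→A (8c) ∥ CU B:t1 (7c) ⇒ 8c, clock 24
[3] DMA t3→B (3c) ∥ CU A:t2 (3c) ⇒ 3c, clock 27
[4] DMA t4→A (5c) ∥ CU B:t3 (4c) ⇒ 5c, clock 32
[5] DMA t5→B (4c) ∥ CU A:t4 (5c) ⇒ 5c, clock 37
[6] DMA t6→A (6c) ∥ CU B:t5 (9c) ⇒ 9c, clock 46
[7] DMA t7→B (5c) ∥ CU A:t6 (9c) ⇒ 9c, clock 55
[8] DMA t8→A (4c) ∥ CU B:t7 (5c) ⇒ 5c, clock 60
[9] DMA idle ∥ CU A:t8 (3c) ⇒ 3c, clock 63

step 3: A=compute:t2 B=load:t3 [tied]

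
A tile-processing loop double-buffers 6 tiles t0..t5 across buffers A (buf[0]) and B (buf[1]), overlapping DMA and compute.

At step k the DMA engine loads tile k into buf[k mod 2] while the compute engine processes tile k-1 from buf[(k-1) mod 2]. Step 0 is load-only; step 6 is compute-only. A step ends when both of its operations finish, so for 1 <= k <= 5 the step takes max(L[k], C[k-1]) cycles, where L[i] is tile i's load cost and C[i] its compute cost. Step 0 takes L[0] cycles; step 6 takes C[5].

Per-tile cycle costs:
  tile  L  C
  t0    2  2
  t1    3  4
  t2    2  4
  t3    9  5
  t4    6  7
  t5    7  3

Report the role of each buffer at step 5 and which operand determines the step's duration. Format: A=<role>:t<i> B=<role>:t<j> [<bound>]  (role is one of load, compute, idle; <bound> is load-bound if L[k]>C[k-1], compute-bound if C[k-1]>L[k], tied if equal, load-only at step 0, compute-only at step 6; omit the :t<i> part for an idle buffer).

  0. 2=2c; end=2; A:t0 B:-
  1. max(3,2)=3c; end=5; A:t0 B:t1
  2. max(2,4)=4c; end=9; A:t2 B:t1
  3. max(9,4)=9c; end=18; A:t2 B:t3
  4. max(6,5)=6c; end=24; A:t4 B:t3
  5. max(7,7)=7c; end=31; A:t4 B:t5
  6. 3=3c; end=34; A:t4 B:t5

step 5: A=compute:t4 B=load:t5 [tied]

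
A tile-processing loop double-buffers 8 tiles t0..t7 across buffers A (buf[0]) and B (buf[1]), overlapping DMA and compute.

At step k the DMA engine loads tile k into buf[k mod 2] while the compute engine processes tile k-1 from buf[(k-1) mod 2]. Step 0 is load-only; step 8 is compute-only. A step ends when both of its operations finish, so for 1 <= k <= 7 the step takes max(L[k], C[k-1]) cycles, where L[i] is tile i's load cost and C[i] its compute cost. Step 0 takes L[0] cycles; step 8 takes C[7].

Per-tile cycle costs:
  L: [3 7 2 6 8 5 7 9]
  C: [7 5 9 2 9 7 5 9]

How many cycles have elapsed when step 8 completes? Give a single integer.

end_cycle[8] = 66

  0. 3=3c; end=3; A:t0 B:-
  1. max(7,7)=7c; end=10; A:t0 B:t1
  2. max(2,5)=5c; end=15; A:t2 B:t1
  3. max(6,9)=9c; end=24; A:t2 B:t3
  4. max(8,2)=8c; end=32; A:t4 B:t3
  5. max(5,9)=9c; end=41; A:t4 B:t5
  6. max(7,7)=7c; end=48; A:t6 B:t5
  7. max(9,5)=9c; end=57; A:t6 B:t7
  8. 9=9c; end=66; A:t6 B:t7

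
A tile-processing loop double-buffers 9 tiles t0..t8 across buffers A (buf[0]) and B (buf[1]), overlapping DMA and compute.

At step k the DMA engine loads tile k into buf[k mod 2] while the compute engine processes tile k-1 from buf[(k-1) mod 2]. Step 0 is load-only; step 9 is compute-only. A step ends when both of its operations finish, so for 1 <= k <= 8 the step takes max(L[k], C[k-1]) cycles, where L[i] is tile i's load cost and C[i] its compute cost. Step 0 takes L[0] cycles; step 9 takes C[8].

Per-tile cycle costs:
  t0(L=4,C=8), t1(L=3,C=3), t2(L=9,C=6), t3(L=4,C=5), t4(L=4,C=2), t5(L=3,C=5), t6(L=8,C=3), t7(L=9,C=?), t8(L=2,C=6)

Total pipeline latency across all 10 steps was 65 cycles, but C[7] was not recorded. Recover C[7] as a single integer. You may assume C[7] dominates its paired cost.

step 0 | dur = L[0]=4 = 4
step 1 | dur = max(L[1]=3, C[0]=8) = 8
step 2 | dur = max(L[2]=9, C[1]=3) = 9
step 3 | dur = max(L[3]=4, C[2]=6) = 6
step 4 | dur = max(L[4]=4, C[3]=5) = 5
step 5 | dur = max(L[5]=3, C[4]=2) = 3
step 6 | dur = max(L[6]=8, C[5]=5) = 8
step 7 | dur = max(L[7]=9, C[6]=3) = 9
step 8 | dur = max(L[8]=2, C[7]=?) = C[7]  (unknown; binding)
step 9 | dur = C[8]=6 = 6
sum of known step durations = 58
dur[8] = total - known = 65 - 58 = 7
C[7] is the binding max in step 8, so C[7] = dur[8] = 7

C[7] = 7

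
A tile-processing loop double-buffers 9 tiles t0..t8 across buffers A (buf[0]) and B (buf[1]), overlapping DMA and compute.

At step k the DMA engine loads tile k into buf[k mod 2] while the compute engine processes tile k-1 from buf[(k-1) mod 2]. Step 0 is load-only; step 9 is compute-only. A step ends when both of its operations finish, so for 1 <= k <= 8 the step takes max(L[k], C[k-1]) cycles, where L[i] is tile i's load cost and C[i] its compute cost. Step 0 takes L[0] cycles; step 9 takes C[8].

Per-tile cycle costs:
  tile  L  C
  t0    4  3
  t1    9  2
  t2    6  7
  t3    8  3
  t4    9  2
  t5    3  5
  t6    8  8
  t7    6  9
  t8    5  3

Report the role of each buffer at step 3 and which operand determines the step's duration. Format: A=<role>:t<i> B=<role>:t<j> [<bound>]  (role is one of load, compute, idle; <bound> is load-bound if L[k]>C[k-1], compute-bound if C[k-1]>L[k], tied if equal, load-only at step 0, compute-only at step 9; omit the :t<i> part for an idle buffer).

[0] DMA t0→A (4c) ∥ CU idle ⇒ 4c, clock 4
[1] DMA t1→B (9c) ∥ CU A:t0 (3c) ⇒ 9c, clock 13
[2] DMA t2→A (6c) ∥ CU B:t1 (2c) ⇒ 6c, clock 19
[3] DMA t3→B (8c) ∥ CU A:t2 (7c) ⇒ 8c, clock 27
[4] DMA t4→A (9c) ∥ CU B:t3 (3c) ⇒ 9c, clock 36
[5] DMA t5→B (3c) ∥ CU A:t4 (2c) ⇒ 3c, clock 39
[6] DMA t6→A (8c) ∥ CU B:t5 (5c) ⇒ 8c, clock 47
[7] DMA t7→B (6c) ∥ CU A:t6 (8c) ⇒ 8c, clock 55
[8] DMA t8→A (5c) ∥ CU B:t7 (9c) ⇒ 9c, clock 64
[9] DMA idle ∥ CU A:t8 (3c) ⇒ 3c, clock 67

step 3: A=compute:t2 B=load:t3 [load-bound]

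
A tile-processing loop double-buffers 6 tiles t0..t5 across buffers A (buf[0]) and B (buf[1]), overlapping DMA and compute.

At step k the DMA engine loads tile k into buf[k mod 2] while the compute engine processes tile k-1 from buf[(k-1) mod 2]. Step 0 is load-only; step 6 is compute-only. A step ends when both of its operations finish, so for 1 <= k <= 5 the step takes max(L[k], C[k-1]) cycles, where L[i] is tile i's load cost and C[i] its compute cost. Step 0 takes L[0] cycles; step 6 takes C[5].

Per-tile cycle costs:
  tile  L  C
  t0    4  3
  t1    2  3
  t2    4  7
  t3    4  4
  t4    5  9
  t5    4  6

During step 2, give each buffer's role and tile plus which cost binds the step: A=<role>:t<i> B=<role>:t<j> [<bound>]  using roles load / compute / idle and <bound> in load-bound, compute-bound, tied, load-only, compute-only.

step 0: L[0]=4 → dur=4, Σ=4 | A=load:t0 B=idle [load-only]
step 1: L[1]=2 C[0]=3 → dur=3, Σ=7 | A=compute:t0 B=load:t1 [compute-bound]
step 2: L[2]=4 C[1]=3 → dur=4, Σ=11 | A=load:t2 B=compute:t1 [load-bound]
step 3: L[3]=4 C[2]=7 → dur=7, Σ=18 | A=compute:t2 B=load:t3 [compute-bound]
step 4: L[4]=5 C[3]=4 → dur=5, Σ=23 | A=load:t4 B=compute:t3 [load-bound]
step 5: L[5]=4 C[4]=9 → dur=9, Σ=32 | A=compute:t4 B=load:t5 [compute-bound]
step 6: C[5]=6 → dur=6, Σ=38 | A=idle B=compute:t5 [compute-only]

step 2: A=load:t2 B=compute:t1 [load-bound]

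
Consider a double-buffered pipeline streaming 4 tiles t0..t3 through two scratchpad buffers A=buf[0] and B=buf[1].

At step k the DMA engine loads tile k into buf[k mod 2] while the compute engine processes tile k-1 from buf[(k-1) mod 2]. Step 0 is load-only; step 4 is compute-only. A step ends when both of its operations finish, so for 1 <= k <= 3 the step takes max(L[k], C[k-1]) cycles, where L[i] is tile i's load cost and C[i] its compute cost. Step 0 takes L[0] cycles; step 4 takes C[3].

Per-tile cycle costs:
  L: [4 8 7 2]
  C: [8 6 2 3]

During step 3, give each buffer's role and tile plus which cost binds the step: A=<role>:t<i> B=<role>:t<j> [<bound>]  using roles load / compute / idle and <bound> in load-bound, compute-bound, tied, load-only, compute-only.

step 3: A=compute:t2 B=load:t3 [tied]

k=0 load=t0/4c comp=- wait=4 total=4
k=1 load=t1/8c comp=t0/8c wait=8 total=12
k=2 load=t2/7c comp=t1/6c wait=7 total=19
k=3 load=t3/2c comp=t2/2c wait=2 total=21
k=4 load=- comp=t3/3c wait=3 total=24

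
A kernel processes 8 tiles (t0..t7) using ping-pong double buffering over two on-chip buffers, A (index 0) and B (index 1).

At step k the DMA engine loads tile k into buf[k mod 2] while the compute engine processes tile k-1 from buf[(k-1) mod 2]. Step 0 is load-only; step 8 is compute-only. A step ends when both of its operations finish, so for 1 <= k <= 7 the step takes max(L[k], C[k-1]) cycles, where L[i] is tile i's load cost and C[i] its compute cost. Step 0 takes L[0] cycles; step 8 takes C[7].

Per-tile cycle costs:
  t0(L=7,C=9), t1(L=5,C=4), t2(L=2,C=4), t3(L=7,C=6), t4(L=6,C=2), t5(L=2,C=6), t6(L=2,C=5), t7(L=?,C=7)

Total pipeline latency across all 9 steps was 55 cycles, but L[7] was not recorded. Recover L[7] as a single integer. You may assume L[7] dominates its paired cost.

step 0 | dur = L[0]=7 = 7
step 1 | dur = max(L[1]=5, C[0]=9) = 9
step 2 | dur = max(L[2]=2, C[1]=4) = 4
step 3 | dur = max(L[3]=7, C[2]=4) = 7
step 4 | dur = max(L[4]=6, C[3]=6) = 6
step 5 | dur = max(L[5]=2, C[4]=2) = 2
step 6 | dur = max(L[6]=2, C[5]=6) = 6
step 7 | dur = max(L[7]=?, C[6]=5) = L[7]  (unknown; binding)
step 8 | dur = C[7]=7 = 7
sum of known step durations = 48
dur[7] = total - known = 55 - 48 = 7
L[7] is the binding max in step 7, so L[7] = dur[7] = 7

L[7] = 7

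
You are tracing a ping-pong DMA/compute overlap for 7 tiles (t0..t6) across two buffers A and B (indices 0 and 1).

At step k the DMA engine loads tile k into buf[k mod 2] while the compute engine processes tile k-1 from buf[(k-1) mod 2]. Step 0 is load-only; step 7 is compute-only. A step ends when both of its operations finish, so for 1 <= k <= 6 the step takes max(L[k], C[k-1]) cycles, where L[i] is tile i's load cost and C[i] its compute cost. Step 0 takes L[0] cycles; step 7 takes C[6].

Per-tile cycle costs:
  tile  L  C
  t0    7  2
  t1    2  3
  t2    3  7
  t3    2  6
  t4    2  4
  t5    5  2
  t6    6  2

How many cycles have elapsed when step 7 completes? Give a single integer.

end_cycle[7] = 38

  0. 7=7c; end=7; A:t0 B:-
  1. max(2,2)=2c; end=9; A:t0 B:t1
  2. max(3,3)=3c; end=12; A:t2 B:t1
  3. max(2,7)=7c; end=19; A:t2 B:t3
  4. max(2,6)=6c; end=25; A:t4 B:t3
  5. max(5,4)=5c; end=30; A:t4 B:t5
  6. max(6,2)=6c; end=36; A:t6 B:t5
  7. 2=2c; end=38; A:t6 B:t5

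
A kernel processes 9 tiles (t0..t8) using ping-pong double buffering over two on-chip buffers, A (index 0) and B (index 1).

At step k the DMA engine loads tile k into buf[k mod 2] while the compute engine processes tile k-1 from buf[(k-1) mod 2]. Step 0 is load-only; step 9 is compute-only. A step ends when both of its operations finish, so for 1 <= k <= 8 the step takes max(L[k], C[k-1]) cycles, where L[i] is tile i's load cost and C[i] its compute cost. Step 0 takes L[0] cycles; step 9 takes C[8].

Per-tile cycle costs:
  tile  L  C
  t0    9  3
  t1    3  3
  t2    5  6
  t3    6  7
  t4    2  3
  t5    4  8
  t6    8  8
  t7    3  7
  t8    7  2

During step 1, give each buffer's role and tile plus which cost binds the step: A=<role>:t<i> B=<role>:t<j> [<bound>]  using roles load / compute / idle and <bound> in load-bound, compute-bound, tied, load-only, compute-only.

step 1: A=compute:t0 B=load:t1 [tied]

[0] DMA t0→A (9c) ∥ CU idle ⇒ 9c, clock 9
[1] DMA t1→B (3c) ∥ CU A:t0 (3c) ⇒ 3c, clock 12
[2] DMA t2→A (5c) ∥ CU B:t1 (3c) ⇒ 5c, clock 17
[3] DMA t3→B (6c) ∥ CU A:t2 (6c) ⇒ 6c, clock 23
[4] DMA t4→A (2c) ∥ CU B:t3 (7c) ⇒ 7c, clock 30
[5] DMA t5→B (4c) ∥ CU A:t4 (3c) ⇒ 4c, clock 34
[6] DMA t6→A (8c) ∥ CU B:t5 (8c) ⇒ 8c, clock 42
[7] DMA t7→B (3c) ∥ CU A:t6 (8c) ⇒ 8c, clock 50
[8] DMA t8→A (7c) ∥ CU B:t7 (7c) ⇒ 7c, clock 57
[9] DMA idle ∥ CU A:t8 (2c) ⇒ 2c, clock 59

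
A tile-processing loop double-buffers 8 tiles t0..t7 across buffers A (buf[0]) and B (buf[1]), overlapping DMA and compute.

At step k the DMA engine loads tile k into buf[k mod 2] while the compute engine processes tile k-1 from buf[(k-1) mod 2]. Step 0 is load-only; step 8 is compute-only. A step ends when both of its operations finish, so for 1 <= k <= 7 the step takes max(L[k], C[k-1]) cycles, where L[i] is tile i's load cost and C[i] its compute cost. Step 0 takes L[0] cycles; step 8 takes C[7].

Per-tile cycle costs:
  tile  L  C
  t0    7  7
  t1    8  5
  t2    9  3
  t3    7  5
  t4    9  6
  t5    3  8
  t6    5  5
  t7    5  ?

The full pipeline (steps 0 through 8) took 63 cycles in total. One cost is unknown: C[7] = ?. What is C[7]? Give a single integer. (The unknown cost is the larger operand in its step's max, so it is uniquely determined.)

step 0: dur = L[0]=7 = 7
step 1: dur = max(L[1]=8, C[0]=7) = 8
step 2: dur = max(L[2]=9, C[1]=5) = 9
step 3: dur = max(L[3]=7, C[2]=3) = 7
step 4: dur = max(L[4]=9, C[3]=5) = 9
step 5: dur = max(L[5]=3, C[4]=6) = 6
step 6: dur = max(L[6]=5, C[5]=8) = 8
step 7: dur = max(L[7]=5, C[6]=5) = 5
step 8: dur = C[7]=? = C[7]  (unknown; binding)
sum of known step durations = 59
dur[8] = total - known = 63 - 59 = 4
C[7] is the binding max in step 8, so C[7] = dur[8] = 4

C[7] = 4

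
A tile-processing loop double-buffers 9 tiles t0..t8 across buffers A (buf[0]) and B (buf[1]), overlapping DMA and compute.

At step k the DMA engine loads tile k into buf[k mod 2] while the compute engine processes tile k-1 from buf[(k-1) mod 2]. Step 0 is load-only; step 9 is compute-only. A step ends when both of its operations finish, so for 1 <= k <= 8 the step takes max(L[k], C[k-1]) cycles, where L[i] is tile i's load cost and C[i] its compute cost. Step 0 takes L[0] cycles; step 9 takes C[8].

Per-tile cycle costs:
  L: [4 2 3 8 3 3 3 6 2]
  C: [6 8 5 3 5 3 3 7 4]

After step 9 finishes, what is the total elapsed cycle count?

step 0: L[0]=4 → dur=4, Σ=4 | A=load:t0 B=idle [load-only]
step 1: L[1]=2 C[0]=6 → dur=6, Σ=10 | A=compute:t0 B=load:t1 [compute-bound]
step 2: L[2]=3 C[1]=8 → dur=8, Σ=18 | A=load:t2 B=compute:t1 [compute-bound]
step 3: L[3]=8 C[2]=5 → dur=8, Σ=26 | A=compute:t2 B=load:t3 [load-bound]
step 4: L[4]=3 C[3]=3 → dur=3, Σ=29 | A=load:t4 B=compute:t3 [tied]
step 5: L[5]=3 C[4]=5 → dur=5, Σ=34 | A=compute:t4 B=load:t5 [compute-bound]
step 6: L[6]=3 C[5]=3 → dur=3, Σ=37 | A=load:t6 B=compute:t5 [tied]
step 7: L[7]=6 C[6]=3 → dur=6, Σ=43 | A=compute:t6 B=load:t7 [load-bound]
step 8: L[8]=2 C[7]=7 → dur=7, Σ=50 | A=load:t8 B=compute:t7 [compute-bound]
step 9: C[8]=4 → dur=4, Σ=54 | A=compute:t8 B=idle [compute-only]

end_cycle[9] = 54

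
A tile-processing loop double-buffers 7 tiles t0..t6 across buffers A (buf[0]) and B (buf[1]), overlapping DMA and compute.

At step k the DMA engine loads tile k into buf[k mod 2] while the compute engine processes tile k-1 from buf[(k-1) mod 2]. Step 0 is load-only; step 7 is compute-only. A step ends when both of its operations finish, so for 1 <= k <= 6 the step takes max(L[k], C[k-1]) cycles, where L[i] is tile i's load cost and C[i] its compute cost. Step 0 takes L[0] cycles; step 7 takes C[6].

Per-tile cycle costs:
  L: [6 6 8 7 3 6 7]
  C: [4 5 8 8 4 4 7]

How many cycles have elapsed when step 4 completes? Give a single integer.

k=0 load=t0/6c comp=- wait=6 total=6
k=1 load=t1/6c comp=t0/4c wait=6 total=12
k=2 load=t2/8c comp=t1/5c wait=8 total=20
k=3 load=t3/7c comp=t2/8c wait=8 total=28
k=4 load=t4/3c comp=t3/8c wait=8 total=36
k=5 load=t5/6c comp=t4/4c wait=6 total=42
k=6 load=t6/7c comp=t5/4c wait=7 total=49
k=7 load=- comp=t6/7c wait=7 total=56

end_cycle[4] = 36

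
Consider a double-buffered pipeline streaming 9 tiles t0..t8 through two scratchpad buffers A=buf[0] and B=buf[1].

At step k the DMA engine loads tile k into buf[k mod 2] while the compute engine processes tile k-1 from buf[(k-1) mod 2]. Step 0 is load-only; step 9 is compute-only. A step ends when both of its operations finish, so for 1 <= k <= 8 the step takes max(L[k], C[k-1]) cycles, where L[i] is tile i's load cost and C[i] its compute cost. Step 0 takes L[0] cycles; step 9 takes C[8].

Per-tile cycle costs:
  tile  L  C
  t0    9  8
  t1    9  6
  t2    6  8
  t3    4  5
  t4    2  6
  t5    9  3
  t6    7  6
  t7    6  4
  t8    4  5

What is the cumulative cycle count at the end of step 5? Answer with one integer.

step 0: L[0]=9 → dur=9, Σ=9 | A=load:t0 B=idle [load-only]
step 1: L[1]=9 C[0]=8 → dur=9, Σ=18 | A=compute:t0 B=load:t1 [load-bound]
step 2: L[2]=6 C[1]=6 → dur=6, Σ=24 | A=load:t2 B=compute:t1 [tied]
step 3: L[3]=4 C[2]=8 → dur=8, Σ=32 | A=compute:t2 B=load:t3 [compute-bound]
step 4: L[4]=2 C[3]=5 → dur=5, Σ=37 | A=load:t4 B=compute:t3 [compute-bound]
step 5: L[5]=9 C[4]=6 → dur=9, Σ=46 | A=compute:t4 B=load:t5 [load-bound]
step 6: L[6]=7 C[5]=3 → dur=7, Σ=53 | A=load:t6 B=compute:t5 [load-bound]
step 7: L[7]=6 C[6]=6 → dur=6, Σ=59 | A=compute:t6 B=load:t7 [tied]
step 8: L[8]=4 C[7]=4 → dur=4, Σ=63 | A=load:t8 B=compute:t7 [tied]
step 9: C[8]=5 → dur=5, Σ=68 | A=compute:t8 B=idle [compute-only]

end_cycle[5] = 46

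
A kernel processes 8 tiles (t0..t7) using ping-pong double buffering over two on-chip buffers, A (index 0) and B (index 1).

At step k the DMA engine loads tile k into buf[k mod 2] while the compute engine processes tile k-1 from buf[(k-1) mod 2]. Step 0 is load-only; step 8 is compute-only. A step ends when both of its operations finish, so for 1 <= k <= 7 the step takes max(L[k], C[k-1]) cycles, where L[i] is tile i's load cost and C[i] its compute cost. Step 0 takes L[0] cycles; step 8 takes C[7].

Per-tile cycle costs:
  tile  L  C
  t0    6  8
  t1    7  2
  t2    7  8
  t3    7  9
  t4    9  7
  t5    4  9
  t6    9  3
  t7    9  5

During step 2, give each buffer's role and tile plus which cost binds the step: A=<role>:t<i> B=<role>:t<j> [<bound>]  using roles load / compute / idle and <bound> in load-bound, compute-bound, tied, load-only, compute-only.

step 2: A=load:t2 B=compute:t1 [load-bound]

  0. 6=6c; end=6; A:t0 B:-
  1. max(7,8)=8c; end=14; A:t0 B:t1
  2. max(7,2)=7c; end=21; A:t2 B:t1
  3. max(7,8)=8c; end=29; A:t2 B:t3
  4. max(9,9)=9c; end=38; A:t4 B:t3
  5. max(4,7)=7c; end=45; A:t4 B:t5
  6. max(9,9)=9c; end=54; A:t6 B:t5
  7. max(9,3)=9c; end=63; A:t6 B:t7
  8. 5=5c; end=68; A:t6 B:t7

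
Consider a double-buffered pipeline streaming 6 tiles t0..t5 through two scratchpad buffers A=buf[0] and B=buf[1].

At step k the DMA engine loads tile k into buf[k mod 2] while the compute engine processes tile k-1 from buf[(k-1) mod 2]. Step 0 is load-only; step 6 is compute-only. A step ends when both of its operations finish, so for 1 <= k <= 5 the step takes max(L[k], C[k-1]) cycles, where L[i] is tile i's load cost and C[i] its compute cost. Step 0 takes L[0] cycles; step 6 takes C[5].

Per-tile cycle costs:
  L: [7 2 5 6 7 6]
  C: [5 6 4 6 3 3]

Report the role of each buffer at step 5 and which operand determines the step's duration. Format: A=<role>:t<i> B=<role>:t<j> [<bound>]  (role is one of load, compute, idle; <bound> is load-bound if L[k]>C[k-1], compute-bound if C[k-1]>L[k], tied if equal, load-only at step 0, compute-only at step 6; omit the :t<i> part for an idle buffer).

step 5: A=compute:t4 B=load:t5 [load-bound]

  0. 7=7c; end=7; A:t0 B:-
  1. max(2,5)=5c; end=12; A:t0 B:t1
  2. max(5,6)=6c; end=18; A:t2 B:t1
  3. max(6,4)=6c; end=24; A:t2 B:t3
  4. max(7,6)=7c; end=31; A:t4 B:t3
  5. max(6,3)=6c; end=37; A:t4 B:t5
  6. 3=3c; end=40; A:t4 B:t5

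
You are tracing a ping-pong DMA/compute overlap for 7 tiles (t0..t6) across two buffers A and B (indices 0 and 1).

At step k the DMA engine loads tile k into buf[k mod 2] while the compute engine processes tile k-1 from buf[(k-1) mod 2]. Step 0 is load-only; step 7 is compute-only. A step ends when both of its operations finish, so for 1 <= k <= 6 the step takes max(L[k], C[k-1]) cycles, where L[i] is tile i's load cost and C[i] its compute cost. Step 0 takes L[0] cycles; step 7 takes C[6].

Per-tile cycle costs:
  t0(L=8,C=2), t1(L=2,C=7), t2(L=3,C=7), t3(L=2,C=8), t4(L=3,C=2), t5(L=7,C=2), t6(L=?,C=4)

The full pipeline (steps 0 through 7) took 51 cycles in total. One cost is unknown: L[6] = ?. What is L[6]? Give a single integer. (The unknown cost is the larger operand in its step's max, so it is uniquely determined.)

L[6] = 8

step 0 → dur = L[0]=8 = 8
step 1 → dur = max(L[1]=2, C[0]=2) = 2
step 2 → dur = max(L[2]=3, C[1]=7) = 7
step 3 → dur = max(L[3]=2, C[2]=7) = 7
step 4 → dur = max(L[4]=3, C[3]=8) = 8
step 5 → dur = max(L[5]=7, C[4]=2) = 7
step 6 → dur = max(L[6]=?, C[5]=2) = L[6]  (unknown; binding)
step 7 → dur = C[6]=4 = 4
sum of known step durations = 43
dur[6] = total - known = 51 - 43 = 8
L[6] is the binding max in step 6, so L[6] = dur[6] = 8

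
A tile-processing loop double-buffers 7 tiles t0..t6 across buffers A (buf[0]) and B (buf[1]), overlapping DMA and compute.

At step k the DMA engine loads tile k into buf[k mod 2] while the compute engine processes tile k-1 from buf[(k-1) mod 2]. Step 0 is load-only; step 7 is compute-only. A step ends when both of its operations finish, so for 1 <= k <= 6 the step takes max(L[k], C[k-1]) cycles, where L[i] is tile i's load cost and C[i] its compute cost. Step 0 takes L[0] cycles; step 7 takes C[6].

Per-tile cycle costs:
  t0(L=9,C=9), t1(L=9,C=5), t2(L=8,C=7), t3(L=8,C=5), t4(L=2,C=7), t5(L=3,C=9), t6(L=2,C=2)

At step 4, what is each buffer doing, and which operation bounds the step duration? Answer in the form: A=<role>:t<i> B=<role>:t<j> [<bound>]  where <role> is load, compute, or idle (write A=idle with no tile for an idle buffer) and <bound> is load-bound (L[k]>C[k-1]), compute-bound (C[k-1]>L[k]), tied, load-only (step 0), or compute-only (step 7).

k=0 load=t0/9c comp=- wait=9 total=9
k=1 load=t1/9c comp=t0/9c wait=9 total=18
k=2 load=t2/8c comp=t1/5c wait=8 total=26
k=3 load=t3/8c comp=t2/7c wait=8 total=34
k=4 load=t4/2c comp=t3/5c wait=5 total=39
k=5 load=t5/3c comp=t4/7c wait=7 total=46
k=6 load=t6/2c comp=t5/9c wait=9 total=55
k=7 load=- comp=t6/2c wait=2 total=57

step 4: A=load:t4 B=compute:t3 [compute-bound]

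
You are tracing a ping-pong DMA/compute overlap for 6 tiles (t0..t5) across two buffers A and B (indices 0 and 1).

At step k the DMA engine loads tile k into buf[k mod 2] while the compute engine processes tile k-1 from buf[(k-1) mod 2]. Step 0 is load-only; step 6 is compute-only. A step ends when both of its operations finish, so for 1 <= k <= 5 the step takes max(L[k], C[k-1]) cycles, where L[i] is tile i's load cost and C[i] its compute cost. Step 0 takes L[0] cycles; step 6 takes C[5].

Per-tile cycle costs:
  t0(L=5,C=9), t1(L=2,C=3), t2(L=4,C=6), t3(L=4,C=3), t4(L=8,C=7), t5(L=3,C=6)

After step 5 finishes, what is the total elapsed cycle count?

end_cycle[5] = 39

step 0: L[0]=5 → dur=5, Σ=5 | A=load:t0 B=idle [load-only]
step 1: L[1]=2 C[0]=9 → dur=9, Σ=14 | A=compute:t0 B=load:t1 [compute-bound]
step 2: L[2]=4 C[1]=3 → dur=4, Σ=18 | A=load:t2 B=compute:t1 [load-bound]
step 3: L[3]=4 C[2]=6 → dur=6, Σ=24 | A=compute:t2 B=load:t3 [compute-bound]
step 4: L[4]=8 C[3]=3 → dur=8, Σ=32 | A=load:t4 B=compute:t3 [load-bound]
step 5: L[5]=3 C[4]=7 → dur=7, Σ=39 | A=compute:t4 B=load:t5 [compute-bound]
step 6: C[5]=6 → dur=6, Σ=45 | A=idle B=compute:t5 [compute-only]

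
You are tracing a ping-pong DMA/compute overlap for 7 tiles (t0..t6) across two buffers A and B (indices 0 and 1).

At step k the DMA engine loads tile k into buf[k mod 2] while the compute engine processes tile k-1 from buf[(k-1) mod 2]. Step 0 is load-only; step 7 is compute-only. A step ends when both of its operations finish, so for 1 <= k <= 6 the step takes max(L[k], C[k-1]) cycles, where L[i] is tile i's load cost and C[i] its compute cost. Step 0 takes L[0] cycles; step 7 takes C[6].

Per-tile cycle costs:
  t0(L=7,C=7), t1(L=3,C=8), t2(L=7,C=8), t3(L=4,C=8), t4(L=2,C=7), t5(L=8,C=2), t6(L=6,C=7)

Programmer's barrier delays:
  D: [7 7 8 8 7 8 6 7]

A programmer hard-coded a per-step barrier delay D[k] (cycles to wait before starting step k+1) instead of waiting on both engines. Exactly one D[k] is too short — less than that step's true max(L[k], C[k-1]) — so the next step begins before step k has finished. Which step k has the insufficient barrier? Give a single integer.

[0] required=L[0]=7=7 vs D=7 ok
[1] required=max(L[1]=3,C[0]=7)=7 vs D=7 ok
[2] required=max(L[2]=7,C[1]=8)=8 vs D=8 ok
[3] required=max(L[3]=4,C[2]=8)=8 vs D=8 ok
[4] required=max(L[4]=2,C[3]=8)=8 vs D=7 SHORT
[5] required=max(L[5]=8,C[4]=7)=8 vs D=8 ok
[6] required=max(L[6]=6,C[5]=2)=6 vs D=6 ok
[7] required=C[6]=7=7 vs D=7 ok

hazard at step 4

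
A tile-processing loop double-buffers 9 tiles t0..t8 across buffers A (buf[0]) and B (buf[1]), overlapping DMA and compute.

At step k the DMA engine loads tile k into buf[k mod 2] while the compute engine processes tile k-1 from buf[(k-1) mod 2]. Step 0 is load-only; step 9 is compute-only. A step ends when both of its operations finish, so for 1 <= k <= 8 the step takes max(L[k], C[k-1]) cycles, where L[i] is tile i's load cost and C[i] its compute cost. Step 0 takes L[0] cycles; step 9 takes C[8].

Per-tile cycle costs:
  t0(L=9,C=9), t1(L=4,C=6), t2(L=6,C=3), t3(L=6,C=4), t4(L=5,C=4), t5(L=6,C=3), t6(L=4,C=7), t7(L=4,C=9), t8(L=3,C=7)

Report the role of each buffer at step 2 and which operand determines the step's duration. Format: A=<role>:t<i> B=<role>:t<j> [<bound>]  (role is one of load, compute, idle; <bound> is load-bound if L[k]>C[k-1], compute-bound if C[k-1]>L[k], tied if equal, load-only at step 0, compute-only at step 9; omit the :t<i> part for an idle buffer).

step 2: A=load:t2 B=compute:t1 [tied]

k=0 load=t0/9c comp=- wait=9 total=9
k=1 load=t1/4c comp=t0/9c wait=9 total=18
k=2 load=t2/6c comp=t1/6c wait=6 total=24
k=3 load=t3/6c comp=t2/3c wait=6 total=30
k=4 load=t4/5c comp=t3/4c wait=5 total=35
k=5 load=t5/6c comp=t4/4c wait=6 total=41
k=6 load=t6/4c comp=t5/3c wait=4 total=45
k=7 load=t7/4c comp=t6/7c wait=7 total=52
k=8 load=t8/3c comp=t7/9c wait=9 total=61
k=9 load=- comp=t8/7c wait=7 total=68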